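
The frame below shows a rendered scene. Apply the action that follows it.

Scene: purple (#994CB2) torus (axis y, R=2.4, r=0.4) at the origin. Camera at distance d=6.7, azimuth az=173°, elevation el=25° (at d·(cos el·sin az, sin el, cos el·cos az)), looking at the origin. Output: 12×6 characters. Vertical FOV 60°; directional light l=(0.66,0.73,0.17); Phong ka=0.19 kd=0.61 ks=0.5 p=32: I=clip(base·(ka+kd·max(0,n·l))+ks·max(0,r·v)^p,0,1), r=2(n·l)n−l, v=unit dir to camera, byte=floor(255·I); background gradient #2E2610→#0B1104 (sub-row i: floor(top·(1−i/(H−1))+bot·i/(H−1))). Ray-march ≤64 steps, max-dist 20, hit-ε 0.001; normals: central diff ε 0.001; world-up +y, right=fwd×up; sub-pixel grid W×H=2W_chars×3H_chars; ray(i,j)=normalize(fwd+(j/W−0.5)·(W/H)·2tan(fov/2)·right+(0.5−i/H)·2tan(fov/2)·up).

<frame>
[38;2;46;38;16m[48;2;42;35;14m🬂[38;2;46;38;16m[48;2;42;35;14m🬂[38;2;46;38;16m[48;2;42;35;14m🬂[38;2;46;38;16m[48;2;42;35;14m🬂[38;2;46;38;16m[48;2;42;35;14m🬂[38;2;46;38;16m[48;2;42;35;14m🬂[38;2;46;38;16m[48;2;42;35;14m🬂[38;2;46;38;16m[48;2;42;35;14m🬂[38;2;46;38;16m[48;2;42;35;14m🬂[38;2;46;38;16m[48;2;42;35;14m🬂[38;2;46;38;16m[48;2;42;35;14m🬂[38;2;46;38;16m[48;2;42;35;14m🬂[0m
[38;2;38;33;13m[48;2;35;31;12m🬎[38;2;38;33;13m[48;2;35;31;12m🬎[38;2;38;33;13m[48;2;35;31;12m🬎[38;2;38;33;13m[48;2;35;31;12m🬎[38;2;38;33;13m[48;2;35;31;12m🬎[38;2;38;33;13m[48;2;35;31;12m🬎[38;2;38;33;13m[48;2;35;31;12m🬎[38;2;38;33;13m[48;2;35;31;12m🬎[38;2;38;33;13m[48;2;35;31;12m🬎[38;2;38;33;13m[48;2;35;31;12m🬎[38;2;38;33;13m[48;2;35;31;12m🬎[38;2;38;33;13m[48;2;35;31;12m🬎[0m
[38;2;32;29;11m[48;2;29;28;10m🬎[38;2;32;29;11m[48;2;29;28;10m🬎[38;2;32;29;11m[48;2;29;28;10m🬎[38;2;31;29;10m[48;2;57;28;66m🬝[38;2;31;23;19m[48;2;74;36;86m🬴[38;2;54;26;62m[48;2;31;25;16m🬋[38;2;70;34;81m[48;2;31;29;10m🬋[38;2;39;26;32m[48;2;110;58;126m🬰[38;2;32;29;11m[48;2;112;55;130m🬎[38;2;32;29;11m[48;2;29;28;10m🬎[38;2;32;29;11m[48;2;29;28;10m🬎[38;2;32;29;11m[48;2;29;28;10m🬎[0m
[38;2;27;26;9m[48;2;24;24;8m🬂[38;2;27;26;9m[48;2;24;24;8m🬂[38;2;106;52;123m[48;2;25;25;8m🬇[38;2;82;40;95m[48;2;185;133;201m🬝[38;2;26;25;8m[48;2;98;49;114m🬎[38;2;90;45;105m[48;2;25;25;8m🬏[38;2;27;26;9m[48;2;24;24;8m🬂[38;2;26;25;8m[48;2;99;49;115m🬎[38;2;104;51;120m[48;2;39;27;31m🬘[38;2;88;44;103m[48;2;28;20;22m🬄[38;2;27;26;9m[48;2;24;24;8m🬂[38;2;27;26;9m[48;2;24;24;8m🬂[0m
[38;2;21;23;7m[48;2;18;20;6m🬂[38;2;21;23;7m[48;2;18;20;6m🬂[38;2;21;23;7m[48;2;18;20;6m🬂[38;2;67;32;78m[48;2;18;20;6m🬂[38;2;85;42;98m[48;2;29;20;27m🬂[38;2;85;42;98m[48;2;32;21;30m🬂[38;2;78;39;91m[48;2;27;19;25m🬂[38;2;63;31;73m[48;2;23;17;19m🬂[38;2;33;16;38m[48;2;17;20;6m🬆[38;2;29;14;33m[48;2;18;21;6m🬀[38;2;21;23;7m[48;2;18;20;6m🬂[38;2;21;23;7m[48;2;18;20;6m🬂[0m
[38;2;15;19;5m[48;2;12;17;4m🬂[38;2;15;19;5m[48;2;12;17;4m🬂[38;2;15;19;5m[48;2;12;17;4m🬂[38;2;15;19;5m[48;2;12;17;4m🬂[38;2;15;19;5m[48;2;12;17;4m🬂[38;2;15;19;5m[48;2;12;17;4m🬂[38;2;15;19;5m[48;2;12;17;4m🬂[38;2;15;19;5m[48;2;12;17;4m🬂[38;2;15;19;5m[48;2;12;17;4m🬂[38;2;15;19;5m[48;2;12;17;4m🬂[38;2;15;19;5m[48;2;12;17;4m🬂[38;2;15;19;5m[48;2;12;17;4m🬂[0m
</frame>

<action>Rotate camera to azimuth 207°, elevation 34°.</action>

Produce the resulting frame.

<frame>
[38;2;46;38;16m[48;2;42;35;14m🬂[38;2;46;38;16m[48;2;42;35;14m🬂[38;2;46;38;16m[48;2;42;35;14m🬂[38;2;46;38;16m[48;2;42;35;14m🬂[38;2;46;38;16m[48;2;42;35;14m🬂[38;2;46;38;16m[48;2;42;35;14m🬂[38;2;46;38;16m[48;2;42;35;14m🬂[38;2;46;38;16m[48;2;42;35;14m🬂[38;2;46;38;16m[48;2;42;35;14m🬂[38;2;46;38;16m[48;2;42;35;14m🬂[38;2;46;38;16m[48;2;42;35;14m🬂[38;2;46;38;16m[48;2;42;35;14m🬂[0m
[38;2;38;33;13m[48;2;35;31;12m🬎[38;2;38;33;13m[48;2;35;31;12m🬎[38;2;38;33;13m[48;2;35;31;12m🬎[38;2;38;33;13m[48;2;35;31;12m🬎[38;2;38;33;13m[48;2;35;31;12m🬎[38;2;38;33;13m[48;2;35;31;12m🬎[38;2;38;33;13m[48;2;35;31;12m🬎[38;2;38;33;13m[48;2;35;31;12m🬎[38;2;38;33;13m[48;2;35;31;12m🬎[38;2;38;33;13m[48;2;35;31;12m🬎[38;2;38;33;13m[48;2;35;31;12m🬎[38;2;38;33;13m[48;2;35;31;12m🬎[0m
[38;2;32;29;11m[48;2;29;28;10m🬎[38;2;32;29;11m[48;2;29;28;10m🬎[38;2;32;29;11m[48;2;29;28;10m🬎[38;2;37;29;22m[48;2;113;56;132m🬬[38;2;66;33;77m[48;2;30;23;19m🬃[38;2;91;45;106m[48;2;29;22;19m🬁[38;2;89;44;104m[48;2;29;21;21m🬂[38;2;72;36;84m[48;2;31;26;16m🬇[38;2;41;30;28m[48;2;119;67;136m🬙[38;2;67;33;78m[48;2;31;29;10m🬏[38;2;32;29;11m[48;2;29;28;10m🬎[38;2;32;29;11m[48;2;29;28;10m🬎[0m
[38;2;27;26;9m[48;2;24;24;8m🬂[38;2;27;26;9m[48;2;24;24;8m🬂[38;2;27;26;9m[48;2;24;24;8m🬂[38;2;44;21;51m[48;2;107;58;122m🬉[38;2;27;26;9m[48;2;24;24;8m🬂[38;2;27;26;9m[48;2;24;24;8m🬂[38;2;27;26;9m[48;2;24;24;8m🬂[38;2;27;26;9m[48;2;24;24;8m🬂[38;2;109;54;128m[48;2;25;25;8m▐[38;2;83;41;96m[48;2;25;25;8m▌[38;2;27;26;9m[48;2;24;24;8m🬂[38;2;27;26;9m[48;2;24;24;8m🬂[0m
[38;2;21;23;7m[48;2;18;20;6m🬂[38;2;21;23;7m[48;2;18;20;6m🬂[38;2;21;23;7m[48;2;18;20;6m🬂[38;2;73;36;85m[48;2;23;20;16m🬂[38;2;174;127;189m[48;2;56;27;65m🬀[38;2;83;41;97m[48;2;26;17;24m🬌[38;2;25;18;20m[48;2;73;36;85m🬰[38;2;106;52;123m[48;2;42;20;48m🬂[38;2;66;32;77m[48;2;26;15;26m🬂[38;2;29;14;33m[48;2;18;21;6m🬀[38;2;21;23;7m[48;2;18;20;6m🬂[38;2;21;23;7m[48;2;18;20;6m🬂[0m
[38;2;15;19;5m[48;2;12;17;4m🬂[38;2;15;19;5m[48;2;12;17;4m🬂[38;2;15;19;5m[48;2;12;17;4m🬂[38;2;15;19;5m[48;2;12;17;4m🬂[38;2;15;19;5m[48;2;12;17;4m🬂[38;2;15;19;5m[48;2;12;17;4m🬂[38;2;15;19;5m[48;2;12;17;4m🬂[38;2;15;19;5m[48;2;12;17;4m🬂[38;2;15;19;5m[48;2;12;17;4m🬂[38;2;15;19;5m[48;2;12;17;4m🬂[38;2;15;19;5m[48;2;12;17;4m🬂[38;2;15;19;5m[48;2;12;17;4m🬂[0m
</frame>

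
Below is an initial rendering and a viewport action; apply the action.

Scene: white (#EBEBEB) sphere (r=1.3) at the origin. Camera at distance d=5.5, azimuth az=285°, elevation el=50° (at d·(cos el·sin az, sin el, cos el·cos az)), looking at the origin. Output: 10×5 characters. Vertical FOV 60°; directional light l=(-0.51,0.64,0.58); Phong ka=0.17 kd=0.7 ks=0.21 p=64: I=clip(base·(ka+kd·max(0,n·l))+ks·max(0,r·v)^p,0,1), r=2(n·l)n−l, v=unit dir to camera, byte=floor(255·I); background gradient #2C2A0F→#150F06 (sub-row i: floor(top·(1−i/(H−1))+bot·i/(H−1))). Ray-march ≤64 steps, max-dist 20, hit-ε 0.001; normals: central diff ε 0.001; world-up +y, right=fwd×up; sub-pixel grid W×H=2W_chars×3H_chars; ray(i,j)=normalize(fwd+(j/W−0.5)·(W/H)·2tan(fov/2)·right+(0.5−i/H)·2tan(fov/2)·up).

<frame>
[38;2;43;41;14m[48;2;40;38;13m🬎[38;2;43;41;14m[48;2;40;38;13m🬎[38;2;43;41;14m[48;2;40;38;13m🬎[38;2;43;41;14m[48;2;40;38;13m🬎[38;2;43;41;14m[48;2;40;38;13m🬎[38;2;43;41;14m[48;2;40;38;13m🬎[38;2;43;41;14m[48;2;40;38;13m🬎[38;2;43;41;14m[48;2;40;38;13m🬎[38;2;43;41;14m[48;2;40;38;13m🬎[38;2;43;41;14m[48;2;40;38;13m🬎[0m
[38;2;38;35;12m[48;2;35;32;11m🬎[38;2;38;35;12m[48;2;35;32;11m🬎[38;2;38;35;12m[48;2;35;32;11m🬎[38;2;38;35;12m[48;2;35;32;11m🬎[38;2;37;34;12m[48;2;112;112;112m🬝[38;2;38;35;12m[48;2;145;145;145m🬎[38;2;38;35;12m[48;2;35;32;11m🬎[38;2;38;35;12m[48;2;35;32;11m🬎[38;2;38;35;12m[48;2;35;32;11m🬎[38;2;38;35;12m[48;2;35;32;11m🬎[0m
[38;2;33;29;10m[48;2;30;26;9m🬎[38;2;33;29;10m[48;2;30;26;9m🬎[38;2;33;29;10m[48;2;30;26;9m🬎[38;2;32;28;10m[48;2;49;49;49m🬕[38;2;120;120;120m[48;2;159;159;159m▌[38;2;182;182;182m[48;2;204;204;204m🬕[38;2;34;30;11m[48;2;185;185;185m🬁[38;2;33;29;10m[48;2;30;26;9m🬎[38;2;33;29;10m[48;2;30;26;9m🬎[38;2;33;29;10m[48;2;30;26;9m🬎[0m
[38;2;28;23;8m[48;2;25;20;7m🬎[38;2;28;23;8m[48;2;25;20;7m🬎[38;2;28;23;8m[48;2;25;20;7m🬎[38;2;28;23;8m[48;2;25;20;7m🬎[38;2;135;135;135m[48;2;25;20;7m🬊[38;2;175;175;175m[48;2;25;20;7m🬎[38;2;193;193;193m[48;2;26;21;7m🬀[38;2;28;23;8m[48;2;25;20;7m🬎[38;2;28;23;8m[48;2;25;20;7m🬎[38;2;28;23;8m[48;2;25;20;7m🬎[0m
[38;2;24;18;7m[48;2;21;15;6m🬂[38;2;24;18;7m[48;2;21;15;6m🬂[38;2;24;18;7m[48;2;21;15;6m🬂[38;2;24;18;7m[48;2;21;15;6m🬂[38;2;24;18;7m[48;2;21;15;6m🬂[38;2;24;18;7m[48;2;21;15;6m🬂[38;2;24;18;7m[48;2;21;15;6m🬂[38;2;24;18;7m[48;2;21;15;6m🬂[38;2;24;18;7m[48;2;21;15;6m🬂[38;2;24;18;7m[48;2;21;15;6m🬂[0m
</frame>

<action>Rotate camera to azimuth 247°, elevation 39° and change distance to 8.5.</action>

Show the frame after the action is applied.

<frame>
[38;2;43;41;14m[48;2;40;38;13m🬎[38;2;43;41;14m[48;2;40;38;13m🬎[38;2;43;41;14m[48;2;40;38;13m🬎[38;2;43;41;14m[48;2;40;38;13m🬎[38;2;43;41;14m[48;2;40;38;13m🬎[38;2;43;41;14m[48;2;40;38;13m🬎[38;2;43;41;14m[48;2;40;38;13m🬎[38;2;43;41;14m[48;2;40;38;13m🬎[38;2;43;41;14m[48;2;40;38;13m🬎[38;2;43;41;14m[48;2;40;38;13m🬎[0m
[38;2;38;35;12m[48;2;35;32;11m🬎[38;2;38;35;12m[48;2;35;32;11m🬎[38;2;38;35;12m[48;2;35;32;11m🬎[38;2;38;35;12m[48;2;35;32;11m🬎[38;2;38;35;12m[48;2;35;32;11m🬎[38;2;38;35;12m[48;2;35;32;11m🬎[38;2;38;35;12m[48;2;35;32;11m🬎[38;2;38;35;12m[48;2;35;32;11m🬎[38;2;38;35;12m[48;2;35;32;11m🬎[38;2;38;35;12m[48;2;35;32;11m🬎[0m
[38;2;33;29;10m[48;2;30;26;9m🬎[38;2;33;29;10m[48;2;30;26;9m🬎[38;2;33;29;10m[48;2;30;26;9m🬎[38;2;33;29;10m[48;2;30;26;9m🬎[38;2;73;73;73m[48;2;32;28;10m▐[38;2;202;202;202m[48;2;146;146;146m🬉[38;2;33;29;10m[48;2;30;26;9m🬎[38;2;33;29;10m[48;2;30;26;9m🬎[38;2;33;29;10m[48;2;30;26;9m🬎[38;2;33;29;10m[48;2;30;26;9m🬎[0m
[38;2;28;23;8m[48;2;25;20;7m🬎[38;2;28;23;8m[48;2;25;20;7m🬎[38;2;28;23;8m[48;2;25;20;7m🬎[38;2;28;23;8m[48;2;25;20;7m🬎[38;2;39;39;39m[48;2;26;21;7m🬁[38;2;92;92;92m[48;2;26;21;7m🬂[38;2;28;23;8m[48;2;25;20;7m🬎[38;2;28;23;8m[48;2;25;20;7m🬎[38;2;28;23;8m[48;2;25;20;7m🬎[38;2;28;23;8m[48;2;25;20;7m🬎[0m
[38;2;24;18;7m[48;2;21;15;6m🬂[38;2;24;18;7m[48;2;21;15;6m🬂[38;2;24;18;7m[48;2;21;15;6m🬂[38;2;24;18;7m[48;2;21;15;6m🬂[38;2;24;18;7m[48;2;21;15;6m🬂[38;2;24;18;7m[48;2;21;15;6m🬂[38;2;24;18;7m[48;2;21;15;6m🬂[38;2;24;18;7m[48;2;21;15;6m🬂[38;2;24;18;7m[48;2;21;15;6m🬂[38;2;24;18;7m[48;2;21;15;6m🬂[0m
</frame>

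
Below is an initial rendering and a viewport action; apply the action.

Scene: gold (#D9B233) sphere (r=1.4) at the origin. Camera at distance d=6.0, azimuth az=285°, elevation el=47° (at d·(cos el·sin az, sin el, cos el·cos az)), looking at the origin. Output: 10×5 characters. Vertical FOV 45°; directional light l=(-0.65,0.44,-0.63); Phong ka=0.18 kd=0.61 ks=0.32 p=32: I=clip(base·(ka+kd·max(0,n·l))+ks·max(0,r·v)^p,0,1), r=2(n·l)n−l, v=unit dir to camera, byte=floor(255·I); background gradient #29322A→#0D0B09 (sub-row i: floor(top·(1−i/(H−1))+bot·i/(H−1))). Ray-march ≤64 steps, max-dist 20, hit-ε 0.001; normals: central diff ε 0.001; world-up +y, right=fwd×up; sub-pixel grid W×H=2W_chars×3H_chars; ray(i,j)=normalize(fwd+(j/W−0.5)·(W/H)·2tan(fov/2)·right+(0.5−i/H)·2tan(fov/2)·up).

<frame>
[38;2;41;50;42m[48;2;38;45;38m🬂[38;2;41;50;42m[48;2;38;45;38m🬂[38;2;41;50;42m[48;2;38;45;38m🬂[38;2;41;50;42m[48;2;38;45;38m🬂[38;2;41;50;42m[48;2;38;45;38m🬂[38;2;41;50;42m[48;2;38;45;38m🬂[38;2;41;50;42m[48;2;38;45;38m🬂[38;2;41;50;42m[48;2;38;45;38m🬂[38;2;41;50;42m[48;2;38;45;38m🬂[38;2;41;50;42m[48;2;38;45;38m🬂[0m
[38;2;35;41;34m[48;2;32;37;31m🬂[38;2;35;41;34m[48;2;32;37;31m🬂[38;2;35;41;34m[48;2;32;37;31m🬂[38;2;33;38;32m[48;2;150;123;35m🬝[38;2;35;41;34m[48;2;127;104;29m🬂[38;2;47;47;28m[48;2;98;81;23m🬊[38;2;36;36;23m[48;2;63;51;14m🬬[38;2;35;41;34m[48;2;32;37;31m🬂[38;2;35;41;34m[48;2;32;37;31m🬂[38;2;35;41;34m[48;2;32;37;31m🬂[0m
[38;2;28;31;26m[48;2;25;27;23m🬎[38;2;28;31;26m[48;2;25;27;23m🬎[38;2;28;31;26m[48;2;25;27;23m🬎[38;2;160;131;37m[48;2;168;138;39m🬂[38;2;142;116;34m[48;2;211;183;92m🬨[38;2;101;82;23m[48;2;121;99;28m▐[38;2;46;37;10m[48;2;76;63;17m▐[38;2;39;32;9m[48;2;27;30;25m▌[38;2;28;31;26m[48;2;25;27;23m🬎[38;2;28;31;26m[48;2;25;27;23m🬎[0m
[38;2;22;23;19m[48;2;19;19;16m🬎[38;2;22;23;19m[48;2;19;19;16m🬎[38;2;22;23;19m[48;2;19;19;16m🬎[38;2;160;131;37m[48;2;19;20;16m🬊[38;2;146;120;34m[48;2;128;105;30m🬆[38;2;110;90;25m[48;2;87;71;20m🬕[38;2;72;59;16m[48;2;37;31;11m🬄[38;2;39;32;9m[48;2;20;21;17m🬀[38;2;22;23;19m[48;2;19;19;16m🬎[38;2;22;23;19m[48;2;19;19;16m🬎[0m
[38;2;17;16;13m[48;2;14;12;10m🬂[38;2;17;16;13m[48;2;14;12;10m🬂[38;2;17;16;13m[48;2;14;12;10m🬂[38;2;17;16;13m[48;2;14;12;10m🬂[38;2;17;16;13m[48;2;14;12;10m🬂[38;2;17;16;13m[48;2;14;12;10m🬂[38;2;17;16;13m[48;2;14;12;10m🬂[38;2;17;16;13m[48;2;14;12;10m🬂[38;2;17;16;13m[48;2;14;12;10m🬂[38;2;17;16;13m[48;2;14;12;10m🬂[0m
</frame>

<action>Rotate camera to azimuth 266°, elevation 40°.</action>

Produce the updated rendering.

<frame>
[38;2;41;50;42m[48;2;38;45;38m🬂[38;2;41;50;42m[48;2;38;45;38m🬂[38;2;41;50;42m[48;2;38;45;38m🬂[38;2;41;50;42m[48;2;38;45;38m🬂[38;2;41;50;42m[48;2;38;45;38m🬂[38;2;41;50;42m[48;2;38;45;38m🬂[38;2;41;50;42m[48;2;38;45;38m🬂[38;2;41;50;42m[48;2;38;45;38m🬂[38;2;41;50;42m[48;2;38;45;38m🬂[38;2;41;50;42m[48;2;38;45;38m🬂[0m
[38;2;35;41;34m[48;2;32;37;31m🬂[38;2;35;41;34m[48;2;32;37;31m🬂[38;2;35;41;34m[48;2;32;37;31m🬂[38;2;33;38;32m[48;2;144;118;33m🬝[38;2;35;41;34m[48;2;130;107;30m🬂[38;2;35;41;34m[48;2;108;88;24m🬂[38;2;42;41;24m[48;2;86;71;20m🬬[38;2;35;41;34m[48;2;32;37;31m🬂[38;2;35;41;34m[48;2;32;37;31m🬂[38;2;35;41;34m[48;2;32;37;31m🬂[0m
[38;2;28;31;26m[48;2;25;27;23m🬎[38;2;28;31;26m[48;2;25;27;23m🬎[38;2;28;31;26m[48;2;25;27;23m🬎[38;2;143;117;33m[48;2;165;135;38m🬀[38;2;162;134;41m[48;2;202;173;77m🬎[38;2;127;104;29m[48;2;143;117;33m▐[38;2;78;64;17m[48;2;106;87;24m▐[38;2;39;32;9m[48;2;27;30;25m▌[38;2;28;31;26m[48;2;25;27;23m🬎[38;2;28;31;26m[48;2;25;27;23m🬎[0m
[38;2;22;23;19m[48;2;19;19;16m🬎[38;2;22;23;19m[48;2;19;19;16m🬎[38;2;22;23;19m[48;2;19;19;16m🬎[38;2;160;131;37m[48;2;19;20;16m🬊[38;2;159;131;37m[48;2;139;114;32m🬎[38;2;138;113;32m[48;2;119;97;27m🬆[38;2;91;74;21m[48;2;41;36;15m🬕[38;2;39;32;9m[48;2;20;21;17m🬀[38;2;22;23;19m[48;2;19;19;16m🬎[38;2;22;23;19m[48;2;19;19;16m🬎[0m
[38;2;17;16;13m[48;2;14;12;10m🬂[38;2;17;16;13m[48;2;14;12;10m🬂[38;2;17;16;13m[48;2;14;12;10m🬂[38;2;17;16;13m[48;2;14;12;10m🬂[38;2;17;16;13m[48;2;14;12;10m🬂[38;2;17;16;13m[48;2;14;12;10m🬂[38;2;17;16;13m[48;2;14;12;10m🬂[38;2;17;16;13m[48;2;14;12;10m🬂[38;2;17;16;13m[48;2;14;12;10m🬂[38;2;17;16;13m[48;2;14;12;10m🬂[0m
</frame>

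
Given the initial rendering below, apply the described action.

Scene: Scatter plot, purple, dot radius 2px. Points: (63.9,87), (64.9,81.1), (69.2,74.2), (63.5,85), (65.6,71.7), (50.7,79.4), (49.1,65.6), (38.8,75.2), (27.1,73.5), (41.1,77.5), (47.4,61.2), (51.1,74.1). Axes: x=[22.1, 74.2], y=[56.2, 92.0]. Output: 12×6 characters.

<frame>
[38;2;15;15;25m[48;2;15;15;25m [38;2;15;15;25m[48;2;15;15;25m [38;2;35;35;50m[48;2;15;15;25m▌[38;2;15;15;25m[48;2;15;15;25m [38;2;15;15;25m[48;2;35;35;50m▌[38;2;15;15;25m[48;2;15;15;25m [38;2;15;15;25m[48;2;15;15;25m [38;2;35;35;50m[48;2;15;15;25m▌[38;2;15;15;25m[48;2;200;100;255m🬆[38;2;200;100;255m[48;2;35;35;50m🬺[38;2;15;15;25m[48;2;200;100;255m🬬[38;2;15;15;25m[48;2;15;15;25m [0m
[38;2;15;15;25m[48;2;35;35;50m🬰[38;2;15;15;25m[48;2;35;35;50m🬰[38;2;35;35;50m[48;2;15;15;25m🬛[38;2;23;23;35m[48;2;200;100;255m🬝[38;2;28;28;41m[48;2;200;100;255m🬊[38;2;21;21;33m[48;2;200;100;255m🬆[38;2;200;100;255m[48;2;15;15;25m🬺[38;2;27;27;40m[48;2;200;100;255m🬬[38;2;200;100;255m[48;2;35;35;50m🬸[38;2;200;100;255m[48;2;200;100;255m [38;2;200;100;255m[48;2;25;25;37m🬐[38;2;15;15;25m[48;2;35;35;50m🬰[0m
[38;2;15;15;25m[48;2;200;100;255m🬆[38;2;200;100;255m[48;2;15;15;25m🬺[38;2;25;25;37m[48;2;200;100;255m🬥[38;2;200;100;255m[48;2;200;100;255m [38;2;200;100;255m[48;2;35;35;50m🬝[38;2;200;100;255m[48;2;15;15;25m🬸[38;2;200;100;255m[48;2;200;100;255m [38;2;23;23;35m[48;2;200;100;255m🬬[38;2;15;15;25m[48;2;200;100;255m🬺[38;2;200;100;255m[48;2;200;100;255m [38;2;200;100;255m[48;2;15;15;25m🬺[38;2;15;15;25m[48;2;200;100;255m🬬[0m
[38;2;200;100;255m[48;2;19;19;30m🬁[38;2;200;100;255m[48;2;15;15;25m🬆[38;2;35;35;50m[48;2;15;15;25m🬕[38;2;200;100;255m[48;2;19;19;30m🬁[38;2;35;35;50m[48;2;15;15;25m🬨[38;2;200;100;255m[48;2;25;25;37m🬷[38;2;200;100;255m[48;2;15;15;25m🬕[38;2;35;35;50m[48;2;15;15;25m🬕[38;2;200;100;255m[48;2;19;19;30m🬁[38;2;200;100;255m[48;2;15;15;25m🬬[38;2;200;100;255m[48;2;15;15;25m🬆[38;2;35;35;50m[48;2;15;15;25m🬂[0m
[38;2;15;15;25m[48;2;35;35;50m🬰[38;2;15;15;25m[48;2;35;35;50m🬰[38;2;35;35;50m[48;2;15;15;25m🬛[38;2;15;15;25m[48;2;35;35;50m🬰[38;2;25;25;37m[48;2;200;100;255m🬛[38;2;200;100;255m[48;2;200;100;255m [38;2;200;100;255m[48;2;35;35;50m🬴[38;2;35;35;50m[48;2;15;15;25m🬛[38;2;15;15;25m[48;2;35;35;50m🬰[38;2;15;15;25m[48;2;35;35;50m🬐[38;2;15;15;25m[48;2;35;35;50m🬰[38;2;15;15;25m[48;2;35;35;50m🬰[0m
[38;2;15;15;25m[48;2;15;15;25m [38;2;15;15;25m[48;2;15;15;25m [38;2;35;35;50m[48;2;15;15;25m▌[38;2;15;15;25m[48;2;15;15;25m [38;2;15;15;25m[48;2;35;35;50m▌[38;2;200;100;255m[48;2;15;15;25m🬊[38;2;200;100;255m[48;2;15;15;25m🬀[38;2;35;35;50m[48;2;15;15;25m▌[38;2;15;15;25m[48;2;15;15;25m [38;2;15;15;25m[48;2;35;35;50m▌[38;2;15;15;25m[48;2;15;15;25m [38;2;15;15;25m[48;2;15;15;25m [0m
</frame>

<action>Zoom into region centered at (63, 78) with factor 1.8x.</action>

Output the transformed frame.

<frame>
[38;2;15;15;25m[48;2;15;15;25m [38;2;15;15;25m[48;2;15;15;25m [38;2;35;35;50m[48;2;15;15;25m▌[38;2;15;15;25m[48;2;15;15;25m [38;2;23;23;35m[48;2;200;100;255m🬝[38;2;200;100;255m[48;2;200;100;255m [38;2;200;100;255m[48;2;200;100;255m [38;2;200;100;255m[48;2;23;23;35m🬀[38;2;15;15;25m[48;2;15;15;25m [38;2;15;15;25m[48;2;35;35;50m▌[38;2;15;15;25m[48;2;15;15;25m [38;2;15;15;25m[48;2;15;15;25m [0m
[38;2;23;23;35m[48;2;200;100;255m🬝[38;2;15;15;25m[48;2;35;35;50m🬰[38;2;35;35;50m[48;2;15;15;25m🬛[38;2;15;15;25m[48;2;35;35;50m🬰[38;2;15;15;25m[48;2;35;35;50m🬐[38;2;200;100;255m[48;2;25;25;37m🬨[38;2;200;100;255m[48;2;200;100;255m [38;2;28;28;41m[48;2;200;100;255m🬊[38;2;15;15;25m[48;2;35;35;50m🬰[38;2;15;15;25m[48;2;35;35;50m🬐[38;2;15;15;25m[48;2;35;35;50m🬰[38;2;15;15;25m[48;2;35;35;50m🬰[0m
[38;2;200;100;255m[48;2;200;100;255m [38;2;200;100;255m[48;2;15;15;25m🬛[38;2;35;35;50m[48;2;15;15;25m▌[38;2;15;15;25m[48;2;15;15;25m [38;2;15;15;25m[48;2;35;35;50m▌[38;2;15;15;25m[48;2;15;15;25m [38;2;200;100;255m[48;2;15;15;25m🬊[38;2;200;100;255m[48;2;23;23;35m🬀[38;2;15;15;25m[48;2;15;15;25m [38;2;15;15;25m[48;2;35;35;50m▌[38;2;15;15;25m[48;2;15;15;25m [38;2;15;15;25m[48;2;15;15;25m [0m
[38;2;200;100;255m[48;2;25;25;37m🬷[38;2;200;100;255m[48;2;35;35;50m🬺[38;2;27;27;40m[48;2;200;100;255m🬬[38;2;35;35;50m[48;2;15;15;25m🬂[38;2;35;35;50m[48;2;15;15;25m🬨[38;2;35;35;50m[48;2;15;15;25m🬂[38;2;23;23;35m[48;2;200;100;255m🬝[38;2;35;35;50m[48;2;200;100;255m🬆[38;2;200;100;255m[48;2;35;35;50m🬺[38;2;31;31;45m[48;2;200;100;255m🬬[38;2;35;35;50m[48;2;15;15;25m🬂[38;2;35;35;50m[48;2;15;15;25m🬂[0m
[38;2;23;23;35m[48;2;200;100;255m🬺[38;2;200;100;255m[48;2;21;21;33m🬆[38;2;35;35;50m[48;2;15;15;25m🬛[38;2;15;15;25m[48;2;35;35;50m🬰[38;2;15;15;25m[48;2;35;35;50m🬐[38;2;19;19;30m[48;2;200;100;255m🬴[38;2;200;100;255m[48;2;200;100;255m [38;2;200;100;255m[48;2;15;15;25m🬝[38;2;200;100;255m[48;2;21;21;33m🬆[38;2;15;15;25m[48;2;35;35;50m🬐[38;2;15;15;25m[48;2;35;35;50m🬰[38;2;15;15;25m[48;2;35;35;50m🬰[0m
[38;2;15;15;25m[48;2;15;15;25m [38;2;15;15;25m[48;2;15;15;25m [38;2;35;35;50m[48;2;15;15;25m▌[38;2;15;15;25m[48;2;15;15;25m [38;2;15;15;25m[48;2;35;35;50m▌[38;2;15;15;25m[48;2;15;15;25m [38;2;15;15;25m[48;2;200;100;255m🬺[38;2;35;35;50m[48;2;15;15;25m▌[38;2;15;15;25m[48;2;15;15;25m [38;2;15;15;25m[48;2;35;35;50m▌[38;2;15;15;25m[48;2;15;15;25m [38;2;15;15;25m[48;2;15;15;25m [0m
</frame>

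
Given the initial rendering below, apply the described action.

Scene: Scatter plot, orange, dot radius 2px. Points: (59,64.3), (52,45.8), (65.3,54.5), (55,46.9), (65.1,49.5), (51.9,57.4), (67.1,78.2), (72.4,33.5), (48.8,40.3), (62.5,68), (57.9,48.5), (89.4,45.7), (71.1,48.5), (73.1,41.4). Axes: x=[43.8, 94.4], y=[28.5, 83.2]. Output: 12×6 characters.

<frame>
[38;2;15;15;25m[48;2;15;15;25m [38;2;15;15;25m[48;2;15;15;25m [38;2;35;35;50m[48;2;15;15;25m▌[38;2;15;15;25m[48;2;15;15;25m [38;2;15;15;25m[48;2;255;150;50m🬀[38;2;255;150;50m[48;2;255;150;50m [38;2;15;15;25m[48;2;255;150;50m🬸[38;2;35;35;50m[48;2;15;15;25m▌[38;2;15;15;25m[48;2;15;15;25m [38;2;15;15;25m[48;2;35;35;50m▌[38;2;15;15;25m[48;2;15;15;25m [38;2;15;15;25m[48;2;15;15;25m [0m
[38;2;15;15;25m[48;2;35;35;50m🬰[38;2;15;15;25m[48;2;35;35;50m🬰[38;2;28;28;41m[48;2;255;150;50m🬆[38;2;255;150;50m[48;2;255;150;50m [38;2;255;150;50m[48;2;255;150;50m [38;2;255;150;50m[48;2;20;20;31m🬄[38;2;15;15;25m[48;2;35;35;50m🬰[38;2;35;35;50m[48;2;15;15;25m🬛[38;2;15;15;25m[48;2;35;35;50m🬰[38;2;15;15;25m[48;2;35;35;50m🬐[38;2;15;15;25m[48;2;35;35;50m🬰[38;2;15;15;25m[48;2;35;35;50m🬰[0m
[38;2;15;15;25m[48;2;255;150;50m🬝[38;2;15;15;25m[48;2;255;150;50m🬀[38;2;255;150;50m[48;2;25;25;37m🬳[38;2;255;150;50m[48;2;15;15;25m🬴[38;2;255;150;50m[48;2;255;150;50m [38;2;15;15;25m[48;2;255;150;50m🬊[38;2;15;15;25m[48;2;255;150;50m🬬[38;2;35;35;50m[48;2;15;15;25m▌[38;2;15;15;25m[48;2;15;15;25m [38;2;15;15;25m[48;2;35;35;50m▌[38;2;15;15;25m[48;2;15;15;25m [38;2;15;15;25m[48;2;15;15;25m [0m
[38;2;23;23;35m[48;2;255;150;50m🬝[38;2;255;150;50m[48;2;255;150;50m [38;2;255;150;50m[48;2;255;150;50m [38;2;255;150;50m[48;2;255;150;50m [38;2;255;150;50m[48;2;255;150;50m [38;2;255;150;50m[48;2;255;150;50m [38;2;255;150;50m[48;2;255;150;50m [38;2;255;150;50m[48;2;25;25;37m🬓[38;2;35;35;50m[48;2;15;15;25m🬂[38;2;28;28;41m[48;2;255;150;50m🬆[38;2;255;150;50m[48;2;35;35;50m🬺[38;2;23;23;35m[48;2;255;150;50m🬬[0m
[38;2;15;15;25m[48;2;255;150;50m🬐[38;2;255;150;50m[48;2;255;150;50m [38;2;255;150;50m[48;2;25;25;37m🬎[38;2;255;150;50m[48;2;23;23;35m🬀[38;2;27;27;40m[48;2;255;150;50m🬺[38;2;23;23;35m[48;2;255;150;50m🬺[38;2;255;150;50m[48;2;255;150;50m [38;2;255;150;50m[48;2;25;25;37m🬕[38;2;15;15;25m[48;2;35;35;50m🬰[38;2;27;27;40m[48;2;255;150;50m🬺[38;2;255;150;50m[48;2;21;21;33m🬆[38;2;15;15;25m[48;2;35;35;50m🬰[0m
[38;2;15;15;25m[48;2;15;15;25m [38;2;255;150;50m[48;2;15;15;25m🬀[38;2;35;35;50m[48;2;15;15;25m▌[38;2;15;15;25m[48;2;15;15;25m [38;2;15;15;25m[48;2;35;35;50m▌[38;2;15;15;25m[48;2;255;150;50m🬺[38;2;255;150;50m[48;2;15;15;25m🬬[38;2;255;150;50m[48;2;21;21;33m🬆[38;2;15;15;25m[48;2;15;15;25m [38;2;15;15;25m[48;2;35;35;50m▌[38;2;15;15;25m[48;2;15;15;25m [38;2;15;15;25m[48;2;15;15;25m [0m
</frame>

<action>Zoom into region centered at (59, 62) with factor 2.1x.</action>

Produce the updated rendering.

<frame>
[38;2;15;15;25m[48;2;15;15;25m [38;2;15;15;25m[48;2;15;15;25m [38;2;35;35;50m[48;2;15;15;25m▌[38;2;15;15;25m[48;2;15;15;25m [38;2;15;15;25m[48;2;35;35;50m▌[38;2;15;15;25m[48;2;15;15;25m [38;2;15;15;25m[48;2;15;15;25m [38;2;23;23;35m[48;2;255;150;50m🬬[38;2;15;15;25m[48;2;15;15;25m [38;2;15;15;25m[48;2;35;35;50m▌[38;2;15;15;25m[48;2;15;15;25m [38;2;15;15;25m[48;2;15;15;25m [0m
[38;2;15;15;25m[48;2;35;35;50m🬰[38;2;15;15;25m[48;2;35;35;50m🬰[38;2;35;35;50m[48;2;15;15;25m🬛[38;2;15;15;25m[48;2;35;35;50m🬰[38;2;15;15;25m[48;2;35;35;50m🬐[38;2;21;21;33m[48;2;255;150;50m🬆[38;2;15;15;25m[48;2;255;150;50m🬀[38;2;255;150;50m[48;2;255;150;50m [38;2;19;19;30m[48;2;255;150;50m🬸[38;2;15;15;25m[48;2;35;35;50m🬐[38;2;15;15;25m[48;2;35;35;50m🬰[38;2;15;15;25m[48;2;35;35;50m🬰[0m
[38;2;15;15;25m[48;2;15;15;25m [38;2;15;15;25m[48;2;15;15;25m [38;2;35;35;50m[48;2;15;15;25m▌[38;2;15;15;25m[48;2;15;15;25m [38;2;23;23;35m[48;2;255;150;50m🬺[38;2;255;150;50m[48;2;15;15;25m🬬[38;2;255;150;50m[48;2;15;15;25m🬆[38;2;255;150;50m[48;2;23;23;35m🬀[38;2;15;15;25m[48;2;15;15;25m [38;2;15;15;25m[48;2;35;35;50m▌[38;2;15;15;25m[48;2;15;15;25m [38;2;15;15;25m[48;2;15;15;25m [0m
[38;2;35;35;50m[48;2;15;15;25m🬂[38;2;28;28;41m[48;2;255;150;50m🬆[38;2;255;150;50m[48;2;35;35;50m🬺[38;2;23;23;35m[48;2;255;150;50m🬬[38;2;35;35;50m[48;2;15;15;25m🬨[38;2;35;35;50m[48;2;15;15;25m🬂[38;2;35;35;50m[48;2;15;15;25m🬂[38;2;35;35;50m[48;2;15;15;25m🬕[38;2;23;23;35m[48;2;255;150;50m🬝[38;2;35;35;50m[48;2;15;15;25m🬨[38;2;35;35;50m[48;2;15;15;25m🬂[38;2;35;35;50m[48;2;15;15;25m🬂[0m
[38;2;15;15;25m[48;2;35;35;50m🬰[38;2;23;23;35m[48;2;255;150;50m🬺[38;2;255;150;50m[48;2;28;28;41m🬆[38;2;15;15;25m[48;2;35;35;50m🬰[38;2;15;15;25m[48;2;35;35;50m🬐[38;2;15;15;25m[48;2;35;35;50m🬰[38;2;15;15;25m[48;2;35;35;50m🬰[38;2;27;27;40m[48;2;255;150;50m🬴[38;2;255;150;50m[48;2;255;150;50m [38;2;255;150;50m[48;2;35;35;50m🬛[38;2;15;15;25m[48;2;35;35;50m🬰[38;2;15;15;25m[48;2;35;35;50m🬰[0m
[38;2;15;15;25m[48;2;15;15;25m [38;2;15;15;25m[48;2;15;15;25m [38;2;35;35;50m[48;2;15;15;25m▌[38;2;15;15;25m[48;2;15;15;25m [38;2;21;21;33m[48;2;255;150;50m🬆[38;2;255;150;50m[48;2;15;15;25m🬺[38;2;15;15;25m[48;2;255;150;50m🬬[38;2;27;27;40m[48;2;255;150;50m🬴[38;2;255;150;50m[48;2;255;150;50m [38;2;255;150;50m[48;2;35;35;50m🬛[38;2;15;15;25m[48;2;255;150;50m🬝[38;2;15;15;25m[48;2;255;150;50m🬀[0m
</frame>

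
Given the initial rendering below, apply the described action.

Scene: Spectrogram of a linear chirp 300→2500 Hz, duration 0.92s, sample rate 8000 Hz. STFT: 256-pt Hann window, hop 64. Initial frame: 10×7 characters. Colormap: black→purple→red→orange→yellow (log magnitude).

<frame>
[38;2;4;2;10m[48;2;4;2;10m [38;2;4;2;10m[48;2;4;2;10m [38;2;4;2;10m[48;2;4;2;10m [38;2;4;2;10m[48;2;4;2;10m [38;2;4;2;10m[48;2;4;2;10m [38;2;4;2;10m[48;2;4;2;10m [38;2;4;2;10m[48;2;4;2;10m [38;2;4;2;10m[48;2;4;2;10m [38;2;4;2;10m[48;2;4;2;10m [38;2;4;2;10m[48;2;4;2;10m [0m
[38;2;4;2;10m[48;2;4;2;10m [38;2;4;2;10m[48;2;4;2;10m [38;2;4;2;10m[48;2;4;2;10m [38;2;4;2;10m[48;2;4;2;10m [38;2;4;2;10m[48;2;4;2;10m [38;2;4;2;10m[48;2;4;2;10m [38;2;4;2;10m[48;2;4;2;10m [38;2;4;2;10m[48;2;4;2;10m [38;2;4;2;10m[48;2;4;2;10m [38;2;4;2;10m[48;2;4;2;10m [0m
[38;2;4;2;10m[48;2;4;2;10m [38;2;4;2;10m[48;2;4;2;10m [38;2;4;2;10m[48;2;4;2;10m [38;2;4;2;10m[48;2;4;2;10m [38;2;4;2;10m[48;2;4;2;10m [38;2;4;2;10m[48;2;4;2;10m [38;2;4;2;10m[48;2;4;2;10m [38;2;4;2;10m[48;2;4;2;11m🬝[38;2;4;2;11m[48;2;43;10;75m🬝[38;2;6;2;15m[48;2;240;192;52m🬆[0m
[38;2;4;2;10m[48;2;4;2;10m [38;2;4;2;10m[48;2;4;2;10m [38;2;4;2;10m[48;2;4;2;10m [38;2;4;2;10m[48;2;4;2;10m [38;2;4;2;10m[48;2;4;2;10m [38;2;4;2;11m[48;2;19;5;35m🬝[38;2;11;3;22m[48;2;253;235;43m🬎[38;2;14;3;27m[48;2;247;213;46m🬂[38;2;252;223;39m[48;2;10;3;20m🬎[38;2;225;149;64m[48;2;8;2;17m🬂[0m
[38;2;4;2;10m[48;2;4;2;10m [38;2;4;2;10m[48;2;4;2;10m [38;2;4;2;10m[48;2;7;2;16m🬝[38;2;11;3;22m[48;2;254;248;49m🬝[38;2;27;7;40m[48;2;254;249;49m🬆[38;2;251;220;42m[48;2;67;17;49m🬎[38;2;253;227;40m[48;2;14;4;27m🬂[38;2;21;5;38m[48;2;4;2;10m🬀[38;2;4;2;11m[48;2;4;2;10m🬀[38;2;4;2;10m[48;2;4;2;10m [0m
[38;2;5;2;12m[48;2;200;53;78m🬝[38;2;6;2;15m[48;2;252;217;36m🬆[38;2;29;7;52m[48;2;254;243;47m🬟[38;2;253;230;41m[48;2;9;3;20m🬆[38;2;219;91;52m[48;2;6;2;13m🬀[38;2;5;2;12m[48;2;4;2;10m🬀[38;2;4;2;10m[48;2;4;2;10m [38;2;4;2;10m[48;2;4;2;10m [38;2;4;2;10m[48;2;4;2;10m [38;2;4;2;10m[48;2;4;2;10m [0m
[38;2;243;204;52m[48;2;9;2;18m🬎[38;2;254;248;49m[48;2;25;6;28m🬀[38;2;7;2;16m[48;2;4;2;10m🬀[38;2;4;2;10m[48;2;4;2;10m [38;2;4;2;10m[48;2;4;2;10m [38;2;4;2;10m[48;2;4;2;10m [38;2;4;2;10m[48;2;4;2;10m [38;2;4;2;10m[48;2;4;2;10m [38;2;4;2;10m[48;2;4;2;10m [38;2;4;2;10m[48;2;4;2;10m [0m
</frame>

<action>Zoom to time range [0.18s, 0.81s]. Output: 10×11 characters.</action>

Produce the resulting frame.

<frame>
[38;2;4;2;10m[48;2;4;2;10m [38;2;4;2;10m[48;2;4;2;10m [38;2;4;2;10m[48;2;4;2;10m [38;2;4;2;10m[48;2;4;2;10m [38;2;4;2;10m[48;2;4;2;10m [38;2;4;2;10m[48;2;4;2;10m [38;2;4;2;10m[48;2;4;2;10m [38;2;4;2;10m[48;2;4;2;10m [38;2;4;2;10m[48;2;4;2;10m [38;2;4;2;10m[48;2;4;2;10m [0m
[38;2;4;2;10m[48;2;4;2;10m [38;2;4;2;10m[48;2;4;2;10m [38;2;4;2;10m[48;2;4;2;10m [38;2;4;2;10m[48;2;4;2;10m [38;2;4;2;10m[48;2;4;2;10m [38;2;4;2;10m[48;2;4;2;10m [38;2;4;2;10m[48;2;4;2;10m [38;2;4;2;10m[48;2;4;2;10m [38;2;4;2;10m[48;2;4;2;10m [38;2;4;2;10m[48;2;4;2;10m [0m
[38;2;4;2;10m[48;2;4;2;10m [38;2;4;2;10m[48;2;4;2;10m [38;2;4;2;10m[48;2;4;2;10m [38;2;4;2;10m[48;2;4;2;10m [38;2;4;2;10m[48;2;4;2;10m [38;2;4;2;10m[48;2;4;2;10m [38;2;4;2;10m[48;2;4;2;10m [38;2;4;2;10m[48;2;4;2;10m [38;2;4;2;10m[48;2;4;2;10m [38;2;4;2;10m[48;2;4;2;10m [0m
[38;2;4;2;10m[48;2;4;2;10m [38;2;4;2;10m[48;2;4;2;10m [38;2;4;2;10m[48;2;4;2;10m [38;2;4;2;10m[48;2;4;2;10m [38;2;4;2;10m[48;2;4;2;10m [38;2;4;2;10m[48;2;4;2;10m [38;2;4;2;10m[48;2;4;2;10m [38;2;4;2;10m[48;2;4;2;10m [38;2;4;2;10m[48;2;4;2;10m [38;2;4;2;10m[48;2;4;2;10m [0m
[38;2;4;2;10m[48;2;4;2;10m [38;2;4;2;10m[48;2;4;2;10m [38;2;4;2;10m[48;2;4;2;10m [38;2;4;2;10m[48;2;4;2;10m [38;2;4;2;10m[48;2;4;2;10m [38;2;4;2;10m[48;2;4;2;10m [38;2;4;2;10m[48;2;4;2;10m [38;2;4;2;10m[48;2;4;2;11m🬝[38;2;4;2;10m[48;2;10;3;21m🬝[38;2;14;4;27m[48;2;253;221;38m🬝[0m
[38;2;4;2;10m[48;2;4;2;10m [38;2;4;2;10m[48;2;4;2;10m [38;2;4;2;10m[48;2;4;2;10m [38;2;4;2;10m[48;2;4;2;10m [38;2;4;2;10m[48;2;4;2;10m [38;2;4;2;10m[48;2;5;2;12m🬝[38;2;5;2;12m[48;2;25;6;46m🬝[38;2;19;4;34m[48;2;251;199;30m🬎[38;2;19;5;36m[48;2;248;205;40m🬀[38;2;254;248;49m[48;2;64;16;63m🬆[0m
[38;2;4;2;10m[48;2;4;2;10m [38;2;4;2;10m[48;2;4;2;10m [38;2;4;2;10m[48;2;5;2;12m🬝[38;2;4;2;10m[48;2;11;3;22m🬝[38;2;19;5;32m[48;2;254;242;46m🬝[38;2;48;12;45m[48;2;254;248;49m🬆[38;2;245;195;43m[48;2;20;5;38m🬝[38;2;241;192;51m[48;2;10;3;21m🬆[38;2;83;20;87m[48;2;7;2;16m🬀[38;2;5;2;13m[48;2;4;2;10m🬂[0m
[38;2;4;2;10m[48;2;7;2;15m🬝[38;2;8;2;17m[48;2;135;34;84m🬝[38;2;12;3;23m[48;2;247;206;43m🬆[38;2;28;7;50m[48;2;244;195;44m🬀[38;2;254;247;48m[48;2;31;7;45m🬆[38;2;250;164;15m[48;2;14;3;26m🬀[38;2;11;3;22m[48;2;4;2;10m🬀[38;2;4;2;11m[48;2;4;2;10m🬀[38;2;4;2;10m[48;2;4;2;10m [38;2;4;2;10m[48;2;4;2;10m [0m
[38;2;72;18;48m[48;2;254;247;48m🬆[38;2;244;195;44m[48;2;19;5;35m🬝[38;2;241;179;43m[48;2;53;14;34m🬂[38;2;19;5;36m[48;2;5;2;12m🬀[38;2;5;2;12m[48;2;4;2;10m🬀[38;2;4;2;10m[48;2;4;2;10m [38;2;4;2;10m[48;2;4;2;10m [38;2;4;2;10m[48;2;4;2;10m [38;2;4;2;10m[48;2;4;2;10m [38;2;4;2;10m[48;2;4;2;10m [0m
[38;2;231;114;36m[48;2;12;3;24m🬀[38;2;8;2;17m[48;2;4;2;10m🬀[38;2;4;2;11m[48;2;4;2;10m🬀[38;2;4;2;10m[48;2;4;2;10m [38;2;4;2;10m[48;2;4;2;10m [38;2;4;2;10m[48;2;4;2;10m [38;2;4;2;10m[48;2;4;2;10m [38;2;4;2;10m[48;2;4;2;10m [38;2;4;2;10m[48;2;4;2;10m [38;2;4;2;10m[48;2;4;2;10m [0m
[38;2;4;2;10m[48;2;4;2;10m [38;2;4;2;10m[48;2;4;2;10m [38;2;4;2;10m[48;2;4;2;10m [38;2;4;2;10m[48;2;4;2;10m [38;2;4;2;10m[48;2;4;2;10m [38;2;4;2;10m[48;2;4;2;10m [38;2;4;2;10m[48;2;4;2;10m [38;2;4;2;10m[48;2;4;2;10m [38;2;4;2;10m[48;2;4;2;10m [38;2;4;2;10m[48;2;4;2;10m [0m
</frame>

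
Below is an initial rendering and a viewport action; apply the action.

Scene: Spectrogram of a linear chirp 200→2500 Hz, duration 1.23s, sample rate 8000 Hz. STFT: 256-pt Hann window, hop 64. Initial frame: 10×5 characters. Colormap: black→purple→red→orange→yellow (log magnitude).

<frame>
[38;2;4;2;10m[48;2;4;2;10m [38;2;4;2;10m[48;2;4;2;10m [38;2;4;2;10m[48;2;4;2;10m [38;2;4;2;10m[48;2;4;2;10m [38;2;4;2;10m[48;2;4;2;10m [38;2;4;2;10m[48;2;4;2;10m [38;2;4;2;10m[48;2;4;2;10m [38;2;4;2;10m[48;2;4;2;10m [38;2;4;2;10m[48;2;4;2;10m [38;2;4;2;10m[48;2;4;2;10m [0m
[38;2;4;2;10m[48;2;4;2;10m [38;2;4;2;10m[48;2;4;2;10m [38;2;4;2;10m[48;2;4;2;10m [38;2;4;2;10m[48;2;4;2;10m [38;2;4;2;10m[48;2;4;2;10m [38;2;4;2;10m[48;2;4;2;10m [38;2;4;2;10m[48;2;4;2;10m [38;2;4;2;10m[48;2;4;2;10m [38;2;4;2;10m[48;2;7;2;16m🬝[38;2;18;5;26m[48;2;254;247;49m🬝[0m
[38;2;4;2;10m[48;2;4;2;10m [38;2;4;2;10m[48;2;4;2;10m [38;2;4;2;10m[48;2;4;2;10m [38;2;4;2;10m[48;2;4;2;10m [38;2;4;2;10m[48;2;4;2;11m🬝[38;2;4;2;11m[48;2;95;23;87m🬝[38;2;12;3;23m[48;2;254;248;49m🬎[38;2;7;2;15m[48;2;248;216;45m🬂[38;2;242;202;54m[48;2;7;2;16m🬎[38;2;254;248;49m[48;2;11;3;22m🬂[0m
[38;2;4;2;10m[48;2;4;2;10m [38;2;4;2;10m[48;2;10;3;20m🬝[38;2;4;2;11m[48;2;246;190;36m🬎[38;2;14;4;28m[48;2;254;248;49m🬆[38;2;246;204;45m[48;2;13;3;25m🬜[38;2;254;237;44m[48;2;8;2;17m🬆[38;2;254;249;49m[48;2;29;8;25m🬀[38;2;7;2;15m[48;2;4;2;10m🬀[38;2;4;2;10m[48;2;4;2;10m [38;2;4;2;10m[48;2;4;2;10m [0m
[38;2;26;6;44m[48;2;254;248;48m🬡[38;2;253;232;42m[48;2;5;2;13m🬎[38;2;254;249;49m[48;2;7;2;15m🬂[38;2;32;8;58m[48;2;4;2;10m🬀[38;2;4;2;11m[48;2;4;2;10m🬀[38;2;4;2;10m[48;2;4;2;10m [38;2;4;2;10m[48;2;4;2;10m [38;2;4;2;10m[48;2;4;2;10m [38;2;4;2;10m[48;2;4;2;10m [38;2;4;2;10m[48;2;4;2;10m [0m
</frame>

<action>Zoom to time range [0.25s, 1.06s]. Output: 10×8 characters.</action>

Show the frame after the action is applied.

<frame>
[38;2;4;2;10m[48;2;4;2;10m [38;2;4;2;10m[48;2;4;2;10m [38;2;4;2;10m[48;2;4;2;10m [38;2;4;2;10m[48;2;4;2;10m [38;2;4;2;10m[48;2;4;2;10m [38;2;4;2;10m[48;2;4;2;10m [38;2;4;2;10m[48;2;4;2;10m [38;2;4;2;10m[48;2;4;2;10m [38;2;4;2;10m[48;2;4;2;10m [38;2;4;2;10m[48;2;4;2;10m [0m
[38;2;4;2;10m[48;2;4;2;10m [38;2;4;2;10m[48;2;4;2;10m [38;2;4;2;10m[48;2;4;2;10m [38;2;4;2;10m[48;2;4;2;10m [38;2;4;2;10m[48;2;4;2;10m [38;2;4;2;10m[48;2;4;2;10m [38;2;4;2;10m[48;2;4;2;10m [38;2;4;2;10m[48;2;4;2;10m [38;2;4;2;10m[48;2;4;2;10m [38;2;4;2;10m[48;2;4;2;10m [0m
[38;2;4;2;10m[48;2;4;2;10m [38;2;4;2;10m[48;2;4;2;10m [38;2;4;2;10m[48;2;4;2;10m [38;2;4;2;10m[48;2;4;2;10m [38;2;4;2;10m[48;2;4;2;10m [38;2;4;2;10m[48;2;4;2;10m [38;2;4;2;10m[48;2;4;2;10m [38;2;4;2;10m[48;2;4;2;10m [38;2;4;2;10m[48;2;4;2;10m [38;2;4;2;10m[48;2;4;2;10m [0m
[38;2;4;2;10m[48;2;4;2;10m [38;2;4;2;10m[48;2;4;2;10m [38;2;4;2;10m[48;2;4;2;10m [38;2;4;2;10m[48;2;4;2;10m [38;2;4;2;10m[48;2;4;2;10m [38;2;4;2;10m[48;2;4;2;10m [38;2;4;2;10m[48;2;4;2;11m🬝[38;2;4;2;10m[48;2;10;3;20m🬝[38;2;12;3;24m[48;2;254;234;43m🬝[38;2;9;2;18m[48;2;240;191;53m🬆[0m
[38;2;4;2;10m[48;2;4;2;10m [38;2;4;2;10m[48;2;4;2;10m [38;2;4;2;10m[48;2;4;2;10m [38;2;4;2;10m[48;2;5;2;12m🬝[38;2;5;2;12m[48;2;35;8;62m🬝[38;2;8;2;16m[48;2;253;231;42m🬎[38;2;65;17;38m[48;2;254;249;49m🬆[38;2;251;218;41m[48;2;40;9;64m🬜[38;2;253;222;38m[48;2;13;3;26m🬆[38;2;252;196;28m[48;2;10;3;21m🬀[0m
[38;2;4;2;10m[48;2;7;2;16m🬝[38;2;10;3;20m[48;2;251;183;22m🬝[38;2;40;10;33m[48;2;254;248;49m🬎[38;2;24;6;45m[48;2;253;229;41m🬂[38;2;253;232;42m[48;2;19;4;35m🬎[38;2;253;235;44m[48;2;13;3;25m🬂[38;2;36;8;64m[48;2;5;2;12m🬀[38;2;6;2;13m[48;2;4;2;10m🬀[38;2;4;2;10m[48;2;4;2;10m [38;2;4;2;10m[48;2;4;2;10m [0m
[38;2;252;212;35m[48;2;35;8;61m🬜[38;2;253;241;46m[48;2;17;4;32m🬆[38;2;254;240;46m[48;2;14;4;27m🬀[38;2;9;3;19m[48;2;4;2;10m🬀[38;2;5;2;11m[48;2;4;2;10m🬀[38;2;4;2;10m[48;2;4;2;10m [38;2;4;2;10m[48;2;4;2;10m [38;2;4;2;10m[48;2;4;2;10m [38;2;4;2;10m[48;2;4;2;10m [38;2;4;2;10m[48;2;4;2;10m [0m
[38;2;6;2;13m[48;2;4;2;10m🬀[38;2;4;2;11m[48;2;4;2;10m🬀[38;2;4;2;10m[48;2;4;2;10m [38;2;4;2;10m[48;2;4;2;10m [38;2;4;2;10m[48;2;4;2;10m [38;2;4;2;10m[48;2;4;2;10m [38;2;4;2;10m[48;2;4;2;10m [38;2;4;2;10m[48;2;4;2;10m [38;2;4;2;10m[48;2;4;2;10m [38;2;4;2;10m[48;2;4;2;10m [0m
</frame>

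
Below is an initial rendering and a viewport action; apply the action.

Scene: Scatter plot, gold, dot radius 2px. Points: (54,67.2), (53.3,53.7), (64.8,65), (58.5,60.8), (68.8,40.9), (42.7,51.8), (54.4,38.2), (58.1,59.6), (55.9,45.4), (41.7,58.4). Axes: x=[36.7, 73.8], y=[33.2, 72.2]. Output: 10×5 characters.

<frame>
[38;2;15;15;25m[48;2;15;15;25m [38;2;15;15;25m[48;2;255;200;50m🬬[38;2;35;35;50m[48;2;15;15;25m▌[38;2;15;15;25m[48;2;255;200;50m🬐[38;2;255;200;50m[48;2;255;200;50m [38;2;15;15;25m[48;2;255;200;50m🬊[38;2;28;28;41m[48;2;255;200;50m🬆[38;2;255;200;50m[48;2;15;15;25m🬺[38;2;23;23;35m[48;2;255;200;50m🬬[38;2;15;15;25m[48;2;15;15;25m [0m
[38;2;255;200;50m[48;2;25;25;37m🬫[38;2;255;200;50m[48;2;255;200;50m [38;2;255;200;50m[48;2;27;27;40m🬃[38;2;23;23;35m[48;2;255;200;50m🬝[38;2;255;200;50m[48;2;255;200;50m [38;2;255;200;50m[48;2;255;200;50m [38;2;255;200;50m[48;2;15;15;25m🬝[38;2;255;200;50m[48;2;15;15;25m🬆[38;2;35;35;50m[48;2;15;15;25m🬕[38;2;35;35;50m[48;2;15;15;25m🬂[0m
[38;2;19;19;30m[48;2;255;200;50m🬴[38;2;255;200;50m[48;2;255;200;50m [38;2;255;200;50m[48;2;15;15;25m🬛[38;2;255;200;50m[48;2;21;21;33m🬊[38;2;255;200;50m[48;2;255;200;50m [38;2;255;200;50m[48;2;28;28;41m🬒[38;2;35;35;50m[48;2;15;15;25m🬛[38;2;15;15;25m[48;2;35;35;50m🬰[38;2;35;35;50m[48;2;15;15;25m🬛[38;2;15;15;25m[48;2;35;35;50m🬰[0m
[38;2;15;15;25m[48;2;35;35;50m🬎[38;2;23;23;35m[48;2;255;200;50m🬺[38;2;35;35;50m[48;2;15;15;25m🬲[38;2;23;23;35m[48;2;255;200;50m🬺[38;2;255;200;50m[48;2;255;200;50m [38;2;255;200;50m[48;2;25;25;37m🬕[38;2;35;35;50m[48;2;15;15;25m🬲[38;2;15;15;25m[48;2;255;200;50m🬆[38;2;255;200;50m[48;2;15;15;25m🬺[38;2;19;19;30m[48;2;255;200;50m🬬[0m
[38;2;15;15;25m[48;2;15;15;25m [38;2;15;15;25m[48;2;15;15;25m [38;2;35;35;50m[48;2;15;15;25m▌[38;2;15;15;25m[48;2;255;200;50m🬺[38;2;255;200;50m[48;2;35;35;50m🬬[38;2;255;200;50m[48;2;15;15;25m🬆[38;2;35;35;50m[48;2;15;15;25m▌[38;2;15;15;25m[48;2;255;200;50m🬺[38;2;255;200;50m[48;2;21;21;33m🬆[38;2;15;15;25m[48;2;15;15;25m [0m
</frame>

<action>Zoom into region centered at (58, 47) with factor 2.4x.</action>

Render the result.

<frame>
[38;2;15;15;25m[48;2;255;200;50m🬴[38;2;255;200;50m[48;2;255;200;50m [38;2;255;200;50m[48;2;15;15;25m🬛[38;2;15;15;25m[48;2;15;15;25m [38;2;35;35;50m[48;2;15;15;25m▌[38;2;15;15;25m[48;2;15;15;25m [38;2;35;35;50m[48;2;15;15;25m▌[38;2;15;15;25m[48;2;15;15;25m [38;2;35;35;50m[48;2;15;15;25m▌[38;2;15;15;25m[48;2;15;15;25m [0m
[38;2;35;35;50m[48;2;15;15;25m🬂[38;2;255;200;50m[48;2;19;19;30m🬁[38;2;35;35;50m[48;2;15;15;25m🬕[38;2;35;35;50m[48;2;15;15;25m🬂[38;2;35;35;50m[48;2;15;15;25m🬕[38;2;35;35;50m[48;2;15;15;25m🬂[38;2;35;35;50m[48;2;15;15;25m🬕[38;2;35;35;50m[48;2;15;15;25m🬂[38;2;35;35;50m[48;2;15;15;25m🬕[38;2;35;35;50m[48;2;15;15;25m🬂[0m
[38;2;15;15;25m[48;2;35;35;50m🬰[38;2;15;15;25m[48;2;35;35;50m🬰[38;2;28;28;41m[48;2;255;200;50m🬆[38;2;255;200;50m[48;2;15;15;25m🬺[38;2;27;27;40m[48;2;255;200;50m🬬[38;2;15;15;25m[48;2;35;35;50m🬰[38;2;35;35;50m[48;2;15;15;25m🬛[38;2;15;15;25m[48;2;35;35;50m🬰[38;2;35;35;50m[48;2;15;15;25m🬛[38;2;15;15;25m[48;2;35;35;50m🬰[0m
[38;2;15;15;25m[48;2;35;35;50m🬎[38;2;15;15;25m[48;2;35;35;50m🬎[38;2;255;200;50m[48;2;31;31;45m🬁[38;2;255;200;50m[48;2;28;28;41m🬆[38;2;35;35;50m[48;2;15;15;25m🬲[38;2;15;15;25m[48;2;35;35;50m🬎[38;2;35;35;50m[48;2;15;15;25m🬲[38;2;15;15;25m[48;2;35;35;50m🬎[38;2;35;35;50m[48;2;15;15;25m🬲[38;2;15;15;25m[48;2;35;35;50m🬎[0m
[38;2;15;15;25m[48;2;15;15;25m [38;2;15;15;25m[48;2;255;200;50m🬝[38;2;35;35;50m[48;2;255;200;50m🬀[38;2;15;15;25m[48;2;255;200;50m🬊[38;2;35;35;50m[48;2;15;15;25m▌[38;2;15;15;25m[48;2;15;15;25m [38;2;35;35;50m[48;2;15;15;25m▌[38;2;15;15;25m[48;2;15;15;25m [38;2;35;35;50m[48;2;15;15;25m▌[38;2;15;15;25m[48;2;15;15;25m [0m
</frame>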